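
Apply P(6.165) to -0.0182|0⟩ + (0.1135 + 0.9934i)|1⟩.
-0.0182|0⟩ + (0.2298 + 0.9731i)|1⟩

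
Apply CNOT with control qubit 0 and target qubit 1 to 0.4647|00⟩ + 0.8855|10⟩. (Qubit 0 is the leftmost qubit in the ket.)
0.4647|00⟩ + 0.8855|11⟩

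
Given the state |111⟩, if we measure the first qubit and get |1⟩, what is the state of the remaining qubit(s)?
|11⟩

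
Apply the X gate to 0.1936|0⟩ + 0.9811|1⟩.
0.9811|0⟩ + 0.1936|1⟩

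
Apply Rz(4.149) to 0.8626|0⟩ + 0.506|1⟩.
(-0.4164 - 0.7555i)|0⟩ + (-0.2442 + 0.4432i)|1⟩

Rz(4.149) = [[e^(−iθ/2), 0], [0, e^(iθ/2)]] with e^(±iθ/2) = cos(θ/2) ± i·sin(θ/2); θ = 4.149, cos(θ/2) ≈ -0.482673, sin(θ/2) ≈ 0.875801.
With a = amp(|0⟩) = 0.8626 and b = amp(|1⟩) = 0.506:
new amp(|0⟩) = (-0.482673 - 0.875801i)·a = (-0.4164 - 0.7555i)
new amp(|1⟩) = (-0.482673 + 0.875801i)·b = (-0.2442 + 0.4432i)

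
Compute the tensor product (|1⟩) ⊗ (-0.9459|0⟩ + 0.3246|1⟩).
-0.9459|10⟩ + 0.3246|11⟩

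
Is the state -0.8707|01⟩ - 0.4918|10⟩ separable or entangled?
Entangled

Writing the state as a|00⟩ + b|01⟩ + c|10⟩ + d|11⟩, it is a product state iff ad − bc = 0.
Here (a, b, c, d) = (0, -0.8707, -0.4918, 0): ad − bc = (0)(0) − (-0.8707)(-0.4918) = -0.4282 ≠ 0, so the state is entangled.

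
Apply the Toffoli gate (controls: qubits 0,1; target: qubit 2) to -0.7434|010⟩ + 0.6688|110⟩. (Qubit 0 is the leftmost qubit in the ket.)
-0.7434|010⟩ + 0.6688|111⟩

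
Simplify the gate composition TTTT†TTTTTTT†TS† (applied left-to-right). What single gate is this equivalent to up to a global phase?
S†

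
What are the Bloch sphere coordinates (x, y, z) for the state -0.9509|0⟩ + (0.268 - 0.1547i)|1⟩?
(-0.5097, 0.2942, 0.8085)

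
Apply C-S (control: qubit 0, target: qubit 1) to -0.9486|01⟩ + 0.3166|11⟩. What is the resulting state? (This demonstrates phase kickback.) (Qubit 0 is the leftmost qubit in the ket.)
-0.9486|01⟩ + 0.3166i|11⟩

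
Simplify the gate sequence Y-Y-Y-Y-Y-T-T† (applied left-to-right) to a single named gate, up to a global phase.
Y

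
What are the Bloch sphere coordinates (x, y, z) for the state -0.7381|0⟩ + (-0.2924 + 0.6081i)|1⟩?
(0.4316, -0.8977, 0.08951)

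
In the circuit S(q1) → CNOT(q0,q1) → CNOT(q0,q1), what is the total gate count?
3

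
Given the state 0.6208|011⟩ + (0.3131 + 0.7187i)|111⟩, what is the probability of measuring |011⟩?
0.3854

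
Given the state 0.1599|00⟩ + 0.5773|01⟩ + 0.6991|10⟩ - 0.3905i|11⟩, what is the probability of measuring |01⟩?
0.3333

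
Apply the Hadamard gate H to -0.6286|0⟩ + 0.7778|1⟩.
0.1055|0⟩ - 0.9945|1⟩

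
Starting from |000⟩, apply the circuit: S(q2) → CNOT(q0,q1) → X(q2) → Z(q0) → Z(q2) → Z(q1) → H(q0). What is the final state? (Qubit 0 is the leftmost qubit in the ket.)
-1/√2|001⟩ - 1/√2|101⟩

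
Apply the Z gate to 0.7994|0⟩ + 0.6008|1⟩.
0.7994|0⟩ - 0.6008|1⟩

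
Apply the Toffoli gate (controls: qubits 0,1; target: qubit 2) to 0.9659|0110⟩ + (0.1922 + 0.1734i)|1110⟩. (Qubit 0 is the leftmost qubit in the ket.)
0.9659|0110⟩ + (0.1922 + 0.1734i)|1100⟩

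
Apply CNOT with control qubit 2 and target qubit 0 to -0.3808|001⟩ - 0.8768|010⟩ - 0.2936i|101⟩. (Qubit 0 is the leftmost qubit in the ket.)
-0.2936i|001⟩ - 0.8768|010⟩ - 0.3808|101⟩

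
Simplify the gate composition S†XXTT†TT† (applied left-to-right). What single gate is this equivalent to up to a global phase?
S†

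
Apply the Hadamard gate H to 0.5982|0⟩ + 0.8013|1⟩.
0.9896|0⟩ - 0.1436|1⟩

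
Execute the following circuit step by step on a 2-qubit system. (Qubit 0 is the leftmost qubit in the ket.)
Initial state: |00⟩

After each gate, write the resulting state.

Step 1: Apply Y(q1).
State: i|01⟩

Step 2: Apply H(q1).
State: (1/√2)i|00⟩ - (1/√2)i|01⟩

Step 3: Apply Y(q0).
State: -1/√2|10⟩ + 1/√2|11⟩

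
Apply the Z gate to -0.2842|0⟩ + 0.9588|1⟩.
-0.2842|0⟩ - 0.9588|1⟩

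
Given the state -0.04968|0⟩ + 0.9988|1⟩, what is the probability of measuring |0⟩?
0.002468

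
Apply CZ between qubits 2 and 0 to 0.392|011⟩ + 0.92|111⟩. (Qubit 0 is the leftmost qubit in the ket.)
0.392|011⟩ - 0.92|111⟩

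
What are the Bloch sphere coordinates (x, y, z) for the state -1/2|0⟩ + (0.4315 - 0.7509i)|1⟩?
(-0.4315, 0.7509, -0.5)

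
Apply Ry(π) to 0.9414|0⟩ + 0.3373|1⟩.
-0.3373|0⟩ + 0.9414|1⟩

Ry(π) = [[cos(θ/2), −sin(θ/2)], [sin(θ/2), cos(θ/2)]]; θ = π, cos(θ/2) ≈ 0, sin(θ/2) ≈ 1.
With a = amp(|0⟩) = 0.9414 and b = amp(|1⟩) = 0.3373:
new amp(|0⟩) = (-1)·b = -0.3373
new amp(|1⟩) = (1)·a = 0.9414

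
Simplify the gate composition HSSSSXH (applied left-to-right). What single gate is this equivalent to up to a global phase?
Z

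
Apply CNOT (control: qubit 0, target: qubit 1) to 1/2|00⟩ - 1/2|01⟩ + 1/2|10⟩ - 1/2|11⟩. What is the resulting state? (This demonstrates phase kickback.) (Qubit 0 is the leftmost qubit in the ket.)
1/2|00⟩ - 1/2|01⟩ - 1/2|10⟩ + 1/2|11⟩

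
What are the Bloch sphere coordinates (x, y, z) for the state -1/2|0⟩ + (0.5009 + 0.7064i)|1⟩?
(-0.5009, -0.7064, -0.4999)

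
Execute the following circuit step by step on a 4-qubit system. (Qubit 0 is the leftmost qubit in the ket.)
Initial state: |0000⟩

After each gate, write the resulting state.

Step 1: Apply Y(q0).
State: i|1000⟩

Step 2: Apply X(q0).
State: i|0000⟩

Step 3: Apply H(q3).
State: (1/√2)i|0000⟩ + (1/√2)i|0001⟩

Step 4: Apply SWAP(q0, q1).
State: (1/√2)i|0000⟩ + (1/√2)i|0001⟩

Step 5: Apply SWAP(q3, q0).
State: (1/√2)i|0000⟩ + (1/√2)i|1000⟩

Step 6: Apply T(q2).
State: (1/√2)i|0000⟩ + (1/√2)i|1000⟩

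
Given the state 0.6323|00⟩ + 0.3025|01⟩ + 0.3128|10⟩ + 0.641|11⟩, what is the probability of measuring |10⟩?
0.09784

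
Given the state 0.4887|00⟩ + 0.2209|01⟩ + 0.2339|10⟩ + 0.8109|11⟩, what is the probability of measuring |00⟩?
0.2388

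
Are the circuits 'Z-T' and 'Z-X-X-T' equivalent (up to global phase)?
Yes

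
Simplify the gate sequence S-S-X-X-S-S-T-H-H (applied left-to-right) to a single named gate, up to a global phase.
T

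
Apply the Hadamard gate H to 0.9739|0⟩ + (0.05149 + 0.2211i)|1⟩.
(0.7251 + 0.1563i)|0⟩ + (0.6522 - 0.1563i)|1⟩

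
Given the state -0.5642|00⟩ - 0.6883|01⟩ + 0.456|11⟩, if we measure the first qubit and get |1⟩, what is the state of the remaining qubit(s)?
|1⟩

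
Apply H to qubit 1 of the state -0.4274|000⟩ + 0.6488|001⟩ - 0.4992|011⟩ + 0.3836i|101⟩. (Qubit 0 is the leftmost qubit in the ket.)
-0.3022|000⟩ + 0.1058|001⟩ - 0.3022|010⟩ + 0.8118|011⟩ + 0.2712i|101⟩ + 0.2712i|111⟩

H on qubit 1 mixes each pair of kets that differ only in qubit 1: amplitudes (a, b) of (|…0…⟩, |…1…⟩) become ((a + b)/√2, (a − b)/√2). Kets absent from the input have amplitude 0.
(|000⟩, |010⟩): (a, b) = (-0.4274, 0) → (-0.3022, -0.3022)
(|001⟩, |011⟩): (a, b) = (0.6488, -0.4992) → (0.1058, 0.8118)
(|101⟩, |111⟩): (a, b) = (0.3836i, 0) → (0.2712i, 0.2712i)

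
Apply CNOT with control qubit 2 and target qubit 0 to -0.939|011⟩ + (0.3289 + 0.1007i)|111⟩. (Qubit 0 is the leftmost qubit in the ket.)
(0.3289 + 0.1007i)|011⟩ - 0.939|111⟩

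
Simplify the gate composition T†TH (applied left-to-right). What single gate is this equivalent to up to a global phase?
H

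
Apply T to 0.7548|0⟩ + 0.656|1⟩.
0.7548|0⟩ + (0.4639 + 0.4639i)|1⟩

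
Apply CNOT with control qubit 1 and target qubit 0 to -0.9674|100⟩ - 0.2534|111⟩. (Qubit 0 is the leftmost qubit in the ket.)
-0.2534|011⟩ - 0.9674|100⟩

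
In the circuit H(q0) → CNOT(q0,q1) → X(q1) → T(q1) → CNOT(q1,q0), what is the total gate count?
5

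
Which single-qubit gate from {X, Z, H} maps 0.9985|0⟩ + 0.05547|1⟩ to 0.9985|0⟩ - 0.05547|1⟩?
Z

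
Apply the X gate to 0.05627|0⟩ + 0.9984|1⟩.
0.9984|0⟩ + 0.05627|1⟩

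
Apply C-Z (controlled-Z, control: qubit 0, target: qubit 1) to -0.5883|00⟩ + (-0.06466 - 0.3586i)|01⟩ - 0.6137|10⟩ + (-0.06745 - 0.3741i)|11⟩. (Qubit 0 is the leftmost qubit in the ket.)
-0.5883|00⟩ + (-0.06466 - 0.3586i)|01⟩ - 0.6137|10⟩ + (0.06745 + 0.3741i)|11⟩

C-Z leaves the control-|0⟩ kets |00⟩, |01⟩ unchanged and applies Z to qubit 1 on the control-|1⟩ pair (|10⟩, |11⟩).
Z = [[1, 0], [0, -1]].
With a = amp(|10⟩) = -0.6137 and b = amp(|11⟩) = (-0.06745 - 0.3741i):
new amp(|10⟩) = (1)·a = -0.6137
new amp(|11⟩) = (-1)·b = (0.06745 + 0.3741i)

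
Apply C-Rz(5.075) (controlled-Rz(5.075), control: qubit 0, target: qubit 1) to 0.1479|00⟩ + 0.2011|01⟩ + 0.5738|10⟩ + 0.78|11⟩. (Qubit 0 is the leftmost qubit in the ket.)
0.1479|00⟩ + 0.2011|01⟩ + (-0.4722 - 0.3259i)|10⟩ + (-0.642 + 0.4431i)|11⟩

C-Rz(5.075) leaves the control-|0⟩ kets |00⟩, |01⟩ unchanged and applies Rz(5.075) to qubit 1 on the control-|1⟩ pair (|10⟩, |11⟩).
Rz(5.075) = [[e^(−iθ/2), 0], [0, e^(iθ/2)]] with e^(±iθ/2) = cos(θ/2) ± i·sin(θ/2); θ = 5.075, cos(θ/2) ≈ -0.823018, sin(θ/2) ≈ 0.568016.
With a = amp(|10⟩) = 0.5738 and b = amp(|11⟩) = 0.78:
new amp(|10⟩) = (-0.823018 - 0.568016i)·a = (-0.4722 - 0.3259i)
new amp(|11⟩) = (-0.823018 + 0.568016i)·b = (-0.642 + 0.4431i)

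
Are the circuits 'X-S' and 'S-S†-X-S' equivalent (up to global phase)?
Yes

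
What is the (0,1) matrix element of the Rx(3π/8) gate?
-0.5556i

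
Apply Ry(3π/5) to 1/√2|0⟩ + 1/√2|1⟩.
-0.1564|0⟩ + 0.9877|1⟩

Ry(3π/5) = [[cos(θ/2), −sin(θ/2)], [sin(θ/2), cos(θ/2)]]; θ = 3π/5, cos(θ/2) ≈ 0.587785, sin(θ/2) ≈ 0.809017.
With a = amp(|0⟩) = 1/√2 and b = amp(|1⟩) = 1/√2:
new amp(|0⟩) = (0.587785)·a + (-0.809017)·b = -0.1564
new amp(|1⟩) = (0.809017)·a + (0.587785)·b = 0.9877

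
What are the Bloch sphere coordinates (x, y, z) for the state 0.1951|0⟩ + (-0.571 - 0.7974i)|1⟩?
(-0.2228, -0.3111, -0.9238)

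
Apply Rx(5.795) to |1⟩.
-0.2417i|0⟩ - 0.9704|1⟩

Rx(5.795) = [[cos(θ/2), −i·sin(θ/2)], [−i·sin(θ/2), cos(θ/2)]]; θ = 5.795, cos(θ/2) ≈ -0.970357, sin(θ/2) ≈ 0.241676.
With a = amp(|0⟩) = 0 and b = amp(|1⟩) = 1:
new amp(|0⟩) = (-0.970357)·a + (-0.241676i)·b = -0.2417i
new amp(|1⟩) = (-0.241676i)·a + (-0.970357)·b = -0.9704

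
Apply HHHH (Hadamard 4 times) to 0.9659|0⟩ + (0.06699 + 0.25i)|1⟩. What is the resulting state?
0.9659|0⟩ + (0.06699 + 0.25i)|1⟩

H² = I, so an even number of Hadamards cancels: H^4 = I and the state is unchanged.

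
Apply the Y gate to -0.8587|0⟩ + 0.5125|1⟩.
-0.5125i|0⟩ - 0.8587i|1⟩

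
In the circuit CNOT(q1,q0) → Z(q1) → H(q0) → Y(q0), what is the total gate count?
4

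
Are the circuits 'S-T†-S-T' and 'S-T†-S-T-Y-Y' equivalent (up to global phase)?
Yes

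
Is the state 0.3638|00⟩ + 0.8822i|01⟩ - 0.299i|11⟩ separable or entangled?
Entangled

Writing the state as a|00⟩ + b|01⟩ + c|10⟩ + d|11⟩, it is a product state iff ad − bc = 0.
Here (a, b, c, d) = (0.3638, 0.8822i, 0, -0.299i): ad − bc = (0.3638)(-0.299i) − (0.8822i)(0) = -0.1088i ≠ 0, so the state is entangled.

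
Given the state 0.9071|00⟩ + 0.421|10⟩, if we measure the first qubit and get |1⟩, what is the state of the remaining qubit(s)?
|0⟩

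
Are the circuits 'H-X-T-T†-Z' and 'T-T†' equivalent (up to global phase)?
No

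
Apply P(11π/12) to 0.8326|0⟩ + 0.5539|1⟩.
0.8326|0⟩ + (-0.535 + 0.1434i)|1⟩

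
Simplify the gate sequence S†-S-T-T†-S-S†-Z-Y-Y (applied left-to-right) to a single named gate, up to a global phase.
Z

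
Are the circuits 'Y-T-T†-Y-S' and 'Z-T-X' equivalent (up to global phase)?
No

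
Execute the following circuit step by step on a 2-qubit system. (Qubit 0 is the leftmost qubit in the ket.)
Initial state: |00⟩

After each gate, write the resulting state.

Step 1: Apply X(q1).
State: |01⟩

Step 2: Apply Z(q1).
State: -|01⟩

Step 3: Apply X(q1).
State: -|00⟩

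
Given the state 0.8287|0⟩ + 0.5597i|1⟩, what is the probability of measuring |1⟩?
0.3133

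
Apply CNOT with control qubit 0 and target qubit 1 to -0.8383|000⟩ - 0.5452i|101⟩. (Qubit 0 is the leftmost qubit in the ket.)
-0.8383|000⟩ - 0.5452i|111⟩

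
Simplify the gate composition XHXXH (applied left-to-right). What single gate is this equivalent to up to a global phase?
X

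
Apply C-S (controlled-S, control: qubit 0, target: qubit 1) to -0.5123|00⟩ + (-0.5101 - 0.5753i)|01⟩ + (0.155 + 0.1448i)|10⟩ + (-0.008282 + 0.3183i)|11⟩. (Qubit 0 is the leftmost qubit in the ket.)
-0.5123|00⟩ + (-0.5101 - 0.5753i)|01⟩ + (0.155 + 0.1448i)|10⟩ + (-0.3183 - 0.008282i)|11⟩

C-S leaves the control-|0⟩ kets |00⟩, |01⟩ unchanged and applies S to qubit 1 on the control-|1⟩ pair (|10⟩, |11⟩).
S = [[1, 0], [0, i]].
With a = amp(|10⟩) = (0.155 + 0.1448i) and b = amp(|11⟩) = (-0.008282 + 0.3183i):
new amp(|10⟩) = (1)·a = (0.155 + 0.1448i)
new amp(|11⟩) = (i)·b = (-0.3183 - 0.008282i)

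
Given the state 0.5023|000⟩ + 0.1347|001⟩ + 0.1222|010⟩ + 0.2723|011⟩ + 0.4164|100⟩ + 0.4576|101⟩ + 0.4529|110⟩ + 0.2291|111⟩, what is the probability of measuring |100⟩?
0.1734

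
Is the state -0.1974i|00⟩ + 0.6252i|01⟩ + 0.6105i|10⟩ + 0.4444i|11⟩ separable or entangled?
Entangled

Writing the state as a|00⟩ + b|01⟩ + c|10⟩ + d|11⟩, it is a product state iff ad − bc = 0.
Here (a, b, c, d) = (-0.1974i, 0.6252i, 0.6105i, 0.4444i): ad − bc = (-0.1974i)(0.4444i) − (0.6252i)(0.6105i) = 0.4694 ≠ 0, so the state is entangled.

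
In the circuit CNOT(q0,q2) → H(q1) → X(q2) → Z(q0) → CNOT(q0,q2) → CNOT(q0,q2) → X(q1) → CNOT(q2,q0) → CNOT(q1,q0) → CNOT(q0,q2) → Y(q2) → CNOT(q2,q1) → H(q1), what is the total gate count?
13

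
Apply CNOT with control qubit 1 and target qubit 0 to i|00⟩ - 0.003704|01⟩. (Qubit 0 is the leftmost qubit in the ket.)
i|00⟩ - 0.003704|11⟩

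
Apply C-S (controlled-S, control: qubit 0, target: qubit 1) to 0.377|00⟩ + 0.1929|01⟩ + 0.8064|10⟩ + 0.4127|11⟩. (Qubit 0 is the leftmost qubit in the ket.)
0.377|00⟩ + 0.1929|01⟩ + 0.8064|10⟩ + 0.4127i|11⟩

C-S leaves the control-|0⟩ kets |00⟩, |01⟩ unchanged and applies S to qubit 1 on the control-|1⟩ pair (|10⟩, |11⟩).
S = [[1, 0], [0, i]].
With a = amp(|10⟩) = 0.8064 and b = amp(|11⟩) = 0.4127:
new amp(|10⟩) = (1)·a = 0.8064
new amp(|11⟩) = (i)·b = 0.4127i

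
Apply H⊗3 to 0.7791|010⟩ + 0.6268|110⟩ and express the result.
0.4971|000⟩ + 0.4971|001⟩ - 0.4971|010⟩ - 0.4971|011⟩ + 0.05385|100⟩ + 0.05385|101⟩ - 0.05385|110⟩ - 0.05385|111⟩

H⊗3 gives amp(|y⟩) = (1/2√2) Σ_x (−1)^(x·y) amp(|x⟩), where x·y is the number of positions in which both x and y have a 1.
|000⟩: (0.7791 + 0.6268)/(2√2) = 0.4971
|001⟩: (0.7791 + 0.6268)/(2√2) = 0.4971
|010⟩: (-0.7791 - 0.6268)/(2√2) = -0.4971
|011⟩: (-0.7791 - 0.6268)/(2√2) = -0.4971
|100⟩: (0.7791 - 0.6268)/(2√2) = 0.05385
|101⟩: (0.7791 - 0.6268)/(2√2) = 0.05385
|110⟩: (-0.7791 + 0.6268)/(2√2) = -0.05385
|111⟩: (-0.7791 + 0.6268)/(2√2) = -0.05385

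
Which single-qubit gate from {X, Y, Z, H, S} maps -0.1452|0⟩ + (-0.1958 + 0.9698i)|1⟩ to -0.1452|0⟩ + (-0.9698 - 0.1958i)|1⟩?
S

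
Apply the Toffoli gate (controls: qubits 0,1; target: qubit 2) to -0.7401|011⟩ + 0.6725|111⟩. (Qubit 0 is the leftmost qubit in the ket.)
-0.7401|011⟩ + 0.6725|110⟩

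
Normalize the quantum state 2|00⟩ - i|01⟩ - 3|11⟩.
0.5345|00⟩ - 0.2673i|01⟩ - 0.8018|11⟩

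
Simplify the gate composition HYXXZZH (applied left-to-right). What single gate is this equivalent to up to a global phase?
Y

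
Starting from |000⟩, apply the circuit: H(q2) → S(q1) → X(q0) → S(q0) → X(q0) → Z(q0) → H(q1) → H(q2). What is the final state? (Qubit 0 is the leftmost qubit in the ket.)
(1/√2)i|000⟩ + (1/√2)i|010⟩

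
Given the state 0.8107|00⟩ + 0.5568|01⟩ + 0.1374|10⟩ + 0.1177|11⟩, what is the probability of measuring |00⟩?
0.6572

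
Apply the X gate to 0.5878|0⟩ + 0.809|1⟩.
0.809|0⟩ + 0.5878|1⟩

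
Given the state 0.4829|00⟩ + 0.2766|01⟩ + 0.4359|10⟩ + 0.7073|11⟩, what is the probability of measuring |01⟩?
0.07651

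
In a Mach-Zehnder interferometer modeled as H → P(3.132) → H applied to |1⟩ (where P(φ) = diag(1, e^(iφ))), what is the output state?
(1 - 0.004796i)|0⟩ + (0.000023 + 0.004796i)|1⟩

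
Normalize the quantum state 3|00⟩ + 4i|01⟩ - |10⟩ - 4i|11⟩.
0.4629|00⟩ + 0.6172i|01⟩ - 0.1543|10⟩ - 0.6172i|11⟩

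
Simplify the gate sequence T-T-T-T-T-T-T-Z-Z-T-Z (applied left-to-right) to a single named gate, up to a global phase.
Z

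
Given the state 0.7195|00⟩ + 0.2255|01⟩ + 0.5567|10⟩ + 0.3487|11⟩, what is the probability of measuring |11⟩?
0.1216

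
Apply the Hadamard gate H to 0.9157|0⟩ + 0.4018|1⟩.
0.9316|0⟩ + 0.3634|1⟩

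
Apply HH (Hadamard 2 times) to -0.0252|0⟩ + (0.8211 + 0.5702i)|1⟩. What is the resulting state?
-0.0252|0⟩ + (0.8211 + 0.5702i)|1⟩

H² = I, so an even number of Hadamards cancels: H^2 = I and the state is unchanged.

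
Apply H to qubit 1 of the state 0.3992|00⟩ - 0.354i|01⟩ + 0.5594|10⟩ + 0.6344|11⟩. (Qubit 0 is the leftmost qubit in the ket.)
(0.2823 - 0.2503i)|00⟩ + (0.2823 + 0.2503i)|01⟩ + 0.8441|10⟩ - 0.05303|11⟩

H on qubit 1 mixes each pair of kets that differ only in qubit 1: amplitudes (a, b) of (|…0…⟩, |…1…⟩) become ((a + b)/√2, (a − b)/√2). Kets absent from the input have amplitude 0.
(|00⟩, |01⟩): (a, b) = (0.3992, -0.354i) → ((0.2823 - 0.2503i), (0.2823 + 0.2503i))
(|10⟩, |11⟩): (a, b) = (0.5594, 0.6344) → (0.8441, -0.05303)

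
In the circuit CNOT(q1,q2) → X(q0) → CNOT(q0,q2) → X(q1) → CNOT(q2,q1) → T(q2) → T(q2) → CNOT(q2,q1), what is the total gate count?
8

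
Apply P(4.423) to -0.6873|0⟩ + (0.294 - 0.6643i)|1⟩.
-0.6873|0⟩ + (-0.7206 - 0.09221i)|1⟩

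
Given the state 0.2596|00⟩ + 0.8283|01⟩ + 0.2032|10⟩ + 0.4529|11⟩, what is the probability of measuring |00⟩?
0.06739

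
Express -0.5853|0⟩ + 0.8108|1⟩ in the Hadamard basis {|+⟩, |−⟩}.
0.1595|+⟩ - 0.9872|−⟩

With |ψ⟩ = α|0⟩ + β|1⟩, the Hadamard-basis coefficients are ⟨+|ψ⟩ = (α + β)/√2 and ⟨−|ψ⟩ = (α − β)/√2.
Here α = -0.5853, β = 0.8108: (α + β)/√2 = 0.1595, (α − β)/√2 = -0.9872.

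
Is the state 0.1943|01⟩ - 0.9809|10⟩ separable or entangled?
Entangled

Writing the state as a|00⟩ + b|01⟩ + c|10⟩ + d|11⟩, it is a product state iff ad − bc = 0.
Here (a, b, c, d) = (0, 0.1943, -0.9809, 0): ad − bc = (0)(0) − (0.1943)(-0.9809) = 0.1906 ≠ 0, so the state is entangled.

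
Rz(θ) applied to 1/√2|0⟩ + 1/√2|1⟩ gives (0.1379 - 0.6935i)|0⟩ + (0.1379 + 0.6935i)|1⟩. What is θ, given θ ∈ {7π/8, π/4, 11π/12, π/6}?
7π/8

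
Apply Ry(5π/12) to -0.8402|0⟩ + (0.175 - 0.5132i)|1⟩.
(-0.7731 + 0.3124i)|0⟩ + (-0.3726 - 0.4071i)|1⟩

Ry(5π/12) = [[cos(θ/2), −sin(θ/2)], [sin(θ/2), cos(θ/2)]]; θ = 5π/12, cos(θ/2) ≈ 0.793353, sin(θ/2) ≈ 0.608761.
With a = amp(|0⟩) = -0.8402 and b = amp(|1⟩) = (0.175 - 0.5132i):
new amp(|0⟩) = (0.793353)·a + (-0.608761)·b = (-0.7731 + 0.3124i)
new amp(|1⟩) = (0.608761)·a + (0.793353)·b = (-0.3726 - 0.4071i)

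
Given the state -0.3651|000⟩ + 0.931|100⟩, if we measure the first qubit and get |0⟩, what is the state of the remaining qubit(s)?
-|00⟩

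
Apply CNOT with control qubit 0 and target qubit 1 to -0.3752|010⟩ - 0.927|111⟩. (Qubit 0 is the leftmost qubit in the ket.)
-0.3752|010⟩ - 0.927|101⟩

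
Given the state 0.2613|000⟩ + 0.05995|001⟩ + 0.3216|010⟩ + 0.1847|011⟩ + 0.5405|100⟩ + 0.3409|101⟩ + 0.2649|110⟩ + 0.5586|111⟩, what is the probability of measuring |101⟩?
0.1162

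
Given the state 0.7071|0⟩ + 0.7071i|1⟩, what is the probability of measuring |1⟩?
0.5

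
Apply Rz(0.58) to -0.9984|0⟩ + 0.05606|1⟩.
(-0.9567 + 0.2855i)|0⟩ + (0.05372 + 0.01603i)|1⟩

Rz(0.58) = [[e^(−iθ/2), 0], [0, e^(iθ/2)]] with e^(±iθ/2) = cos(θ/2) ± i·sin(θ/2); θ = 0.58, cos(θ/2) ≈ 0.958244, sin(θ/2) ≈ 0.285952.
With a = amp(|0⟩) = -0.9984 and b = amp(|1⟩) = 0.05606:
new amp(|0⟩) = (0.958244 - 0.285952i)·a = (-0.9567 + 0.2855i)
new amp(|1⟩) = (0.958244 + 0.285952i)·b = (0.05372 + 0.01603i)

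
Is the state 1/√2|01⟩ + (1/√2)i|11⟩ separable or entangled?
Separable

Writing the state as a|00⟩ + b|01⟩ + c|10⟩ + d|11⟩, it is a product state iff ad − bc = 0.
Here (a, b, c, d) = (0, 1/√2, 0, (1/√2)i): ad − bc = (0)((1/√2)i) − (1/√2)(0) = 0, so the state is separable.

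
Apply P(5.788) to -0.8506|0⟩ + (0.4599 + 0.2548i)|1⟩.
-0.8506|0⟩ + (0.5257 + 0.005652i)|1⟩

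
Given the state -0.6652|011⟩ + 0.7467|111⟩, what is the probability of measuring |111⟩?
0.5576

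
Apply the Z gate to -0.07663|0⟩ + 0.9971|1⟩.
-0.07663|0⟩ - 0.9971|1⟩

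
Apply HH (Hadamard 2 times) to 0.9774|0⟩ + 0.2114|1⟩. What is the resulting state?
0.9774|0⟩ + 0.2114|1⟩

H² = I, so an even number of Hadamards cancels: H^2 = I and the state is unchanged.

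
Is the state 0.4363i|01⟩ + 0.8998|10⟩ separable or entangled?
Entangled

Writing the state as a|00⟩ + b|01⟩ + c|10⟩ + d|11⟩, it is a product state iff ad − bc = 0.
Here (a, b, c, d) = (0, 0.4363i, 0.8998, 0): ad − bc = (0)(0) − (0.4363i)(0.8998) = -0.3926i ≠ 0, so the state is entangled.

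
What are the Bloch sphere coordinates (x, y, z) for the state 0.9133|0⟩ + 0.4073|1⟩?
(0.744, 0, 0.6682)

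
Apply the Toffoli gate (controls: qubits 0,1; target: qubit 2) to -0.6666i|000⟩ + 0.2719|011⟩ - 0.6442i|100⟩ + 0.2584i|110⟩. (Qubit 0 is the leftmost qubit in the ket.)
-0.6666i|000⟩ + 0.2719|011⟩ - 0.6442i|100⟩ + 0.2584i|111⟩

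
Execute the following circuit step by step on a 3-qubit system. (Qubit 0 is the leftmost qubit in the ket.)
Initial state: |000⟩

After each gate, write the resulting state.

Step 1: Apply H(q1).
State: 1/√2|000⟩ + 1/√2|010⟩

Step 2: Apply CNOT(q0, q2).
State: 1/√2|000⟩ + 1/√2|010⟩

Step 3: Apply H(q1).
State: |000⟩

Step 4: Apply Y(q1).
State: i|010⟩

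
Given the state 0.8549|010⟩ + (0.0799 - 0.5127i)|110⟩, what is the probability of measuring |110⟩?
0.2692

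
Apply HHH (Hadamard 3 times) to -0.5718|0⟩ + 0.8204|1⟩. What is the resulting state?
0.1758|0⟩ - 0.9844|1⟩

H² = I, so H^3 = H: a single Hadamard. With (a, b) = (-0.5718, 0.8204), H gives ((a + b)/√2, (a − b)/√2) = (0.1758, -0.9844).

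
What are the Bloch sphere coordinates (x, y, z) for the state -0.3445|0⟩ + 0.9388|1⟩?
(-0.6468, 0, -0.7627)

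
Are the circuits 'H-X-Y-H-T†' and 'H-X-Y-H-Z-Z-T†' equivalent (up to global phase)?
Yes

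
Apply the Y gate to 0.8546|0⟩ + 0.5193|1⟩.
-0.5193i|0⟩ + 0.8546i|1⟩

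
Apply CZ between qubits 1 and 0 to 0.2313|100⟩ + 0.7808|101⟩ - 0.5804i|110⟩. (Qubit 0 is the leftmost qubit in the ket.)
0.2313|100⟩ + 0.7808|101⟩ + 0.5804i|110⟩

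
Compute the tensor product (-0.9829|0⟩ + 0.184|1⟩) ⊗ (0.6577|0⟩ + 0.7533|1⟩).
-0.6465|00⟩ - 0.7404|01⟩ + 0.121|10⟩ + 0.1386|11⟩

amp(|b₁b₂…⟩) = product of the factor amplitudes for bits b₁, b₂, …; only kets whose every factor amplitude is nonzero survive.
|00⟩: (-0.9829)(0.6577) = -0.6465
|01⟩: (-0.9829)(0.7533) = -0.7404
|10⟩: (0.184)(0.6577) = 0.121
|11⟩: (0.184)(0.7533) = 0.1386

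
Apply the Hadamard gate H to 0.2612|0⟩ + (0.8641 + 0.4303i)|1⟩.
(0.7957 + 0.3043i)|0⟩ + (-0.4263 - 0.3043i)|1⟩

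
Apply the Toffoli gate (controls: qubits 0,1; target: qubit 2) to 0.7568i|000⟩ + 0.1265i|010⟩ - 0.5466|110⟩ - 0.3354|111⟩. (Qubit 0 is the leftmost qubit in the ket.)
0.7568i|000⟩ + 0.1265i|010⟩ - 0.3354|110⟩ - 0.5466|111⟩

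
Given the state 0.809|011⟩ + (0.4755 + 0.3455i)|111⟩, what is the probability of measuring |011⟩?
0.6545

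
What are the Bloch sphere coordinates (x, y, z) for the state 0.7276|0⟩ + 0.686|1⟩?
(0.9983, 0, 0.05881)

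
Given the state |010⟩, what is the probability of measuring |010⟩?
1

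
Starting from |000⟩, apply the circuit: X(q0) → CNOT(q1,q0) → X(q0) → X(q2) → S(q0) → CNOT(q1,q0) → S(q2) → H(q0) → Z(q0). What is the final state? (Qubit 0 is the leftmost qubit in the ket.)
(1/√2)i|001⟩ - (1/√2)i|101⟩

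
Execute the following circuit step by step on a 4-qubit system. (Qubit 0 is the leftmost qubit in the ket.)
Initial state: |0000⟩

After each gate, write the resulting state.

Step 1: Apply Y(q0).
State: i|1000⟩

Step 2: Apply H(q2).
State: (1/√2)i|1000⟩ + (1/√2)i|1010⟩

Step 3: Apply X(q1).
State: (1/√2)i|1100⟩ + (1/√2)i|1110⟩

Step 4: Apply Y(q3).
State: -1/√2|1101⟩ - 1/√2|1111⟩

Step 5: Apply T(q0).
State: (-1/2 - (1/2)i)|1101⟩ + (-1/2 - (1/2)i)|1111⟩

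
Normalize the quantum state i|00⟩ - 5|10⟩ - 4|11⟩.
0.1543i|00⟩ - 0.7715|10⟩ - 0.6172|11⟩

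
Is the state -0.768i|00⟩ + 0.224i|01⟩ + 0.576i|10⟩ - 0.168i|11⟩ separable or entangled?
Separable

Writing the state as a|00⟩ + b|01⟩ + c|10⟩ + d|11⟩, it is a product state iff ad − bc = 0.
Here (a, b, c, d) = (-0.768i, 0.224i, 0.576i, -0.168i): ad − bc = (-0.768i)(-0.168i) − (0.224i)(0.576i) = 0, so the state is separable.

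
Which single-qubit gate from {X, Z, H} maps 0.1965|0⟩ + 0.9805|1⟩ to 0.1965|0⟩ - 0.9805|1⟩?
Z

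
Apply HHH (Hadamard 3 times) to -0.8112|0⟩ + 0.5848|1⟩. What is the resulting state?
-0.1601|0⟩ - 0.9871|1⟩

H² = I, so H^3 = H: a single Hadamard. With (a, b) = (-0.8112, 0.5848), H gives ((a + b)/√2, (a − b)/√2) = (-0.1601, -0.9871).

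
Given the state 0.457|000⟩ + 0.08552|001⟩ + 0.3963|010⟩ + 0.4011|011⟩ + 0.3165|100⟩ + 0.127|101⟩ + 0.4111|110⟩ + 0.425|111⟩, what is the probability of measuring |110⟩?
0.169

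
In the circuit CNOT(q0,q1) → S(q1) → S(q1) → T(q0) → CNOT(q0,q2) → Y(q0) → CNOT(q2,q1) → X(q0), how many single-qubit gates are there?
5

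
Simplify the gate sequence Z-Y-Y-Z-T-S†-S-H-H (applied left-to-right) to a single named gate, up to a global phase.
T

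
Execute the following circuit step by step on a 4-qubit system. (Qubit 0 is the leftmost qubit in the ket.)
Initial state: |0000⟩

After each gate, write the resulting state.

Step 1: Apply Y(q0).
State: i|1000⟩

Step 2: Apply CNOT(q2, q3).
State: i|1000⟩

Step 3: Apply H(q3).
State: (1/√2)i|1000⟩ + (1/√2)i|1001⟩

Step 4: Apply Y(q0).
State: 1/√2|0000⟩ + 1/√2|0001⟩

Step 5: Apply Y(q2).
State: (1/√2)i|0010⟩ + (1/√2)i|0011⟩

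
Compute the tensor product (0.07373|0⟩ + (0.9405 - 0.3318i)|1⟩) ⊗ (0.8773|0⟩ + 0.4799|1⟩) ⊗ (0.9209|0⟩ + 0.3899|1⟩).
0.05957|000⟩ + 0.02522|001⟩ + 0.03258|010⟩ + 0.0138|011⟩ + (0.7598 - 0.2681i)|100⟩ + (0.3217 - 0.1135i)|101⟩ + (0.4156 - 0.1466i)|110⟩ + (0.176 - 0.06208i)|111⟩

amp(|b₁b₂…⟩) = product of the factor amplitudes for bits b₁, b₂, …; only kets whose every factor amplitude is nonzero survive.
|000⟩: (0.07373)(0.8773)(0.9209) = 0.05957
|001⟩: (0.07373)(0.8773)(0.3899) = 0.02522
|010⟩: (0.07373)(0.4799)(0.9209) = 0.03258
|011⟩: (0.07373)(0.4799)(0.3899) = 0.0138
|100⟩: (0.9405 - 0.3318i)(0.8773)(0.9209) = (0.7598 - 0.2681i)
|101⟩: (0.9405 - 0.3318i)(0.8773)(0.3899) = (0.3217 - 0.1135i)
|110⟩: (0.9405 - 0.3318i)(0.4799)(0.9209) = (0.4156 - 0.1466i)
|111⟩: (0.9405 - 0.3318i)(0.4799)(0.3899) = (0.176 - 0.06208i)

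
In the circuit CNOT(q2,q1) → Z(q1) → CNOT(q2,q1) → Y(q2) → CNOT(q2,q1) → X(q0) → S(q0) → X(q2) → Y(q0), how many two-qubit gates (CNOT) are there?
3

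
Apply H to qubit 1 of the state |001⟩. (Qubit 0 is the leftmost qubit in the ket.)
1/√2|001⟩ + 1/√2|011⟩

H on qubit 1 mixes each pair of kets that differ only in qubit 1: amplitudes (a, b) of (|…0…⟩, |…1…⟩) become ((a + b)/√2, (a − b)/√2). Kets absent from the input have amplitude 0.
(|001⟩, |011⟩): (a, b) = (1, 0) → (1/√2, 1/√2)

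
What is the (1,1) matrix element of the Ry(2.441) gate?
0.3432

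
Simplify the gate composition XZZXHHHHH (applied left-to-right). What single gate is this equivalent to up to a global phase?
H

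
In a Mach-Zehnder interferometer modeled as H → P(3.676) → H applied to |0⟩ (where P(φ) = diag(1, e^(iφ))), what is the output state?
(0.06971 - 0.2547i)|0⟩ + (0.9303 + 0.2547i)|1⟩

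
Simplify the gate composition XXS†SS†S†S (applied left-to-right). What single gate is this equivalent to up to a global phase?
S†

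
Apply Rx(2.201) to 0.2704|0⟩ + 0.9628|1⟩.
(0.1225 - 0.8583i)|0⟩ + (0.4363 - 0.241i)|1⟩

Rx(2.201) = [[cos(θ/2), −i·sin(θ/2)], [−i·sin(θ/2), cos(θ/2)]]; θ = 2.201, cos(θ/2) ≈ 0.45315, sin(θ/2) ≈ 0.891434.
With a = amp(|0⟩) = 0.2704 and b = amp(|1⟩) = 0.9628:
new amp(|0⟩) = (0.45315)·a + (-0.891434i)·b = (0.1225 - 0.8583i)
new amp(|1⟩) = (-0.891434i)·a + (0.45315)·b = (0.4363 - 0.241i)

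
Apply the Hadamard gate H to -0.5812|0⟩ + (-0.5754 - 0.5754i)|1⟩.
(-0.8178 - 0.4069i)|0⟩ + (-0.004101 + 0.4069i)|1⟩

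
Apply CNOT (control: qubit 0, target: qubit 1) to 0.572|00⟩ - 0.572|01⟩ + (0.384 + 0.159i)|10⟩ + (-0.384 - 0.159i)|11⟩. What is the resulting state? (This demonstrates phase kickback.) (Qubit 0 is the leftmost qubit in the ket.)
0.572|00⟩ - 0.572|01⟩ + (-0.384 - 0.159i)|10⟩ + (0.384 + 0.159i)|11⟩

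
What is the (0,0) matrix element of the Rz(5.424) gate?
(-0.9091 - 0.4165i)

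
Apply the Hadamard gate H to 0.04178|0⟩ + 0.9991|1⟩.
0.736|0⟩ - 0.6769|1⟩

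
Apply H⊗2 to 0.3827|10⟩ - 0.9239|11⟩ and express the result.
-0.2706|00⟩ + 0.6533|01⟩ + 0.2706|10⟩ - 0.6533|11⟩

H⊗2 gives amp(|y⟩) = (1/2) Σ_x (−1)^(x·y) amp(|x⟩), where x·y is the number of positions in which both x and y have a 1.
|00⟩: (0.3827 - 0.9239)/2 = -0.2706
|01⟩: (0.3827 + 0.9239)/2 = 0.6533
|10⟩: (-0.3827 + 0.9239)/2 = 0.2706
|11⟩: (-0.3827 - 0.9239)/2 = -0.6533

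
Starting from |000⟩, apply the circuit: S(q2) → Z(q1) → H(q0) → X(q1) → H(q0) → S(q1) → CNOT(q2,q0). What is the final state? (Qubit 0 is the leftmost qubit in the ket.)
i|010⟩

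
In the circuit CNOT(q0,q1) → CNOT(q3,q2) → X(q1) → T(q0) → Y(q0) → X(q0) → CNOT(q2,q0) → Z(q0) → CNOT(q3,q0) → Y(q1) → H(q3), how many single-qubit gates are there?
7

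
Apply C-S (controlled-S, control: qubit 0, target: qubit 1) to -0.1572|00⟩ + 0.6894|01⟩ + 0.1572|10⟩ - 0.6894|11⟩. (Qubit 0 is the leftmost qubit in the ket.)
-0.1572|00⟩ + 0.6894|01⟩ + 0.1572|10⟩ - 0.6894i|11⟩

C-S leaves the control-|0⟩ kets |00⟩, |01⟩ unchanged and applies S to qubit 1 on the control-|1⟩ pair (|10⟩, |11⟩).
S = [[1, 0], [0, i]].
With a = amp(|10⟩) = 0.1572 and b = amp(|11⟩) = -0.6894:
new amp(|10⟩) = (1)·a = 0.1572
new amp(|11⟩) = (i)·b = -0.6894i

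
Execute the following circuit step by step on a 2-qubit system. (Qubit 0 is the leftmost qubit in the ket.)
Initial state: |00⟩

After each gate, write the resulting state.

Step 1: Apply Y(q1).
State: i|01⟩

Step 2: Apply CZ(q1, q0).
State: i|01⟩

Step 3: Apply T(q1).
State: (-1/√2 + (1/√2)i)|01⟩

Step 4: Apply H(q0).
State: (-1/2 + (1/2)i)|01⟩ + (-1/2 + (1/2)i)|11⟩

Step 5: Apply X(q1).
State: (-1/2 + (1/2)i)|00⟩ + (-1/2 + (1/2)i)|10⟩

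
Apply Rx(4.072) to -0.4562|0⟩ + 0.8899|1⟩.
(0.2047 - 0.7953i)|0⟩ + (-0.3992 + 0.4077i)|1⟩

Rx(4.072) = [[cos(θ/2), −i·sin(θ/2)], [−i·sin(θ/2), cos(θ/2)]]; θ = 4.072, cos(θ/2) ≈ -0.448605, sin(θ/2) ≈ 0.89373.
With a = amp(|0⟩) = -0.4562 and b = amp(|1⟩) = 0.8899:
new amp(|0⟩) = (-0.448605)·a + (-0.89373i)·b = (0.2047 - 0.7953i)
new amp(|1⟩) = (-0.89373i)·a + (-0.448605)·b = (-0.3992 + 0.4077i)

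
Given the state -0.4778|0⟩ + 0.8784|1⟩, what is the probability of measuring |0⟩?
0.2283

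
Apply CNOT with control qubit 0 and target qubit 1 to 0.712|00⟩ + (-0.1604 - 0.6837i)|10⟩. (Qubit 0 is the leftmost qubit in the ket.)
0.712|00⟩ + (-0.1604 - 0.6837i)|11⟩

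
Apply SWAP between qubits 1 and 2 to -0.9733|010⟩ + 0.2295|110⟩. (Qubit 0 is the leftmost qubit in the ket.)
-0.9733|001⟩ + 0.2295|101⟩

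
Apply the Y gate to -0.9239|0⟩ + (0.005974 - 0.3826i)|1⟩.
(-0.3826 - 0.005974i)|0⟩ - 0.9239i|1⟩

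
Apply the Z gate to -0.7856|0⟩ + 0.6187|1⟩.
-0.7856|0⟩ - 0.6187|1⟩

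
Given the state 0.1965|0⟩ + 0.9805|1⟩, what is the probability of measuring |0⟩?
0.03861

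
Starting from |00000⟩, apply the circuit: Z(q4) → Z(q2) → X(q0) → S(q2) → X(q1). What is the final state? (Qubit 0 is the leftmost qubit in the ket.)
|11000⟩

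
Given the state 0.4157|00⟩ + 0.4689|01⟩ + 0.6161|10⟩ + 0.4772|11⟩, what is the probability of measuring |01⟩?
0.2199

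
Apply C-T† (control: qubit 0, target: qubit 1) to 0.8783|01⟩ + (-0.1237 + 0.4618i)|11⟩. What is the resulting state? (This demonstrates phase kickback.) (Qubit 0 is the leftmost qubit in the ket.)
0.8783|01⟩ + (0.2391 + 0.414i)|11⟩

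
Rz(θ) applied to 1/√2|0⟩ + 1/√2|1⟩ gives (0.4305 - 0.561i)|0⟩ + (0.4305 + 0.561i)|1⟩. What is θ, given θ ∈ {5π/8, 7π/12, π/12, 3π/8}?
7π/12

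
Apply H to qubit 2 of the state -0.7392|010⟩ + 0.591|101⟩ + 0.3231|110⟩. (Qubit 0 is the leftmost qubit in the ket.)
-0.5227|010⟩ - 0.5227|011⟩ + 0.4179|100⟩ - 0.4179|101⟩ + 0.2285|110⟩ + 0.2285|111⟩

H on qubit 2 mixes each pair of kets that differ only in qubit 2: amplitudes (a, b) of (|…0…⟩, |…1…⟩) become ((a + b)/√2, (a − b)/√2). Kets absent from the input have amplitude 0.
(|010⟩, |011⟩): (a, b) = (-0.7392, 0) → (-0.5227, -0.5227)
(|100⟩, |101⟩): (a, b) = (0, 0.591) → (0.4179, -0.4179)
(|110⟩, |111⟩): (a, b) = (0.3231, 0) → (0.2285, 0.2285)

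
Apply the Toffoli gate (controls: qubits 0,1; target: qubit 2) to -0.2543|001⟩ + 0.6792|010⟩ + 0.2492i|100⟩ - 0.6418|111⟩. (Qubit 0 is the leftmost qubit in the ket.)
-0.2543|001⟩ + 0.6792|010⟩ + 0.2492i|100⟩ - 0.6418|110⟩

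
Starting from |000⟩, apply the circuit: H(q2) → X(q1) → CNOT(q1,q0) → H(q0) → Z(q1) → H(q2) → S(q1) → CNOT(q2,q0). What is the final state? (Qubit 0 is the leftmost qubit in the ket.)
-(1/√2)i|010⟩ + (1/√2)i|110⟩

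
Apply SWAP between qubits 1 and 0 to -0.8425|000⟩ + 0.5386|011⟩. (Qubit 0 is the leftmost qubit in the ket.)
-0.8425|000⟩ + 0.5386|101⟩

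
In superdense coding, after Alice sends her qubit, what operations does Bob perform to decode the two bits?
CNOT (Alice's qubit controls Bob's), then H on Alice's qubit, then measure both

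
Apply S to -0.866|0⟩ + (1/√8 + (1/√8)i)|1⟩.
-0.866|0⟩ + (-1/√8 + (1/√8)i)|1⟩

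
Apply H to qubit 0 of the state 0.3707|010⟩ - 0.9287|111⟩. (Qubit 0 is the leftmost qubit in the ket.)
0.2621|010⟩ - 0.6567|011⟩ + 0.2621|110⟩ + 0.6567|111⟩

H on qubit 0 mixes each pair of kets that differ only in qubit 0: amplitudes (a, b) of (|…0…⟩, |…1…⟩) become ((a + b)/√2, (a − b)/√2). Kets absent from the input have amplitude 0.
(|010⟩, |110⟩): (a, b) = (0.3707, 0) → (0.2621, 0.2621)
(|011⟩, |111⟩): (a, b) = (0, -0.9287) → (-0.6567, 0.6567)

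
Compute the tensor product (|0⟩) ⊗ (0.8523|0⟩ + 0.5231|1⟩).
0.8523|00⟩ + 0.5231|01⟩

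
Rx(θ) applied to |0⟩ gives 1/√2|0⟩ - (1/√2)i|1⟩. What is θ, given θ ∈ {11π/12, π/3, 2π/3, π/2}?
π/2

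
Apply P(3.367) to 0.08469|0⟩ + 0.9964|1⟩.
0.08469|0⟩ + (-0.9712 - 0.2227i)|1⟩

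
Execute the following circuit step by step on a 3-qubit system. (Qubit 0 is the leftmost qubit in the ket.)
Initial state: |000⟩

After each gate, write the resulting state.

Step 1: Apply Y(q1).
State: i|010⟩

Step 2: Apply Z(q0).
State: i|010⟩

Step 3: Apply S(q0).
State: i|010⟩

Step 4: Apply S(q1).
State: -|010⟩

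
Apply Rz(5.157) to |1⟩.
(-0.8456 + 0.5338i)|1⟩

Rz(5.157) = [[e^(−iθ/2), 0], [0, e^(iθ/2)]] with e^(±iθ/2) = cos(θ/2) ± i·sin(θ/2); θ = 5.157, cos(θ/2) ≈ -0.845608, sin(θ/2) ≈ 0.533804.
With a = amp(|0⟩) = 0 and b = amp(|1⟩) = 1:
new amp(|0⟩) = (-0.845608 - 0.533804i)·a = 0
new amp(|1⟩) = (-0.845608 + 0.533804i)·b = (-0.8456 + 0.5338i)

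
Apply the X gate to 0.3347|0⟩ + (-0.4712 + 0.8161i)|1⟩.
(-0.4712 + 0.8161i)|0⟩ + 0.3347|1⟩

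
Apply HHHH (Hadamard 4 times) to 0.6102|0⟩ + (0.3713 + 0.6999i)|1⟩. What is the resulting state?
0.6102|0⟩ + (0.3713 + 0.6999i)|1⟩

H² = I, so an even number of Hadamards cancels: H^4 = I and the state is unchanged.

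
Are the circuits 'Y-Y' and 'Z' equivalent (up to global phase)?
No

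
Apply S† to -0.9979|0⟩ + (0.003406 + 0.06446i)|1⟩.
-0.9979|0⟩ + (0.06446 - 0.003406i)|1⟩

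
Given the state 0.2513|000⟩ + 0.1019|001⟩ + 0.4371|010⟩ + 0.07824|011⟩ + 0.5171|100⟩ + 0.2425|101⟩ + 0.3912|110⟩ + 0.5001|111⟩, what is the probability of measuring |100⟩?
0.2674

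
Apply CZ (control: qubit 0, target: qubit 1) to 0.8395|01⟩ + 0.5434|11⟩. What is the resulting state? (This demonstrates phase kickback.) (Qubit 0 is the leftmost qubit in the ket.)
0.8395|01⟩ - 0.5434|11⟩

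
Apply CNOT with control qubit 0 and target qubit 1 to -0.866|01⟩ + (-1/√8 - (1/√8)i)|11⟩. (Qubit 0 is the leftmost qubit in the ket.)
-0.866|01⟩ + (-1/√8 - (1/√8)i)|10⟩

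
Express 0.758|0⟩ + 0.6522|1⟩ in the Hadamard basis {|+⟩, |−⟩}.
0.9972|+⟩ + 0.07481|−⟩

With |ψ⟩ = α|0⟩ + β|1⟩, the Hadamard-basis coefficients are ⟨+|ψ⟩ = (α + β)/√2 and ⟨−|ψ⟩ = (α − β)/√2.
Here α = 0.758, β = 0.6522: (α + β)/√2 = 0.9972, (α − β)/√2 = 0.07481.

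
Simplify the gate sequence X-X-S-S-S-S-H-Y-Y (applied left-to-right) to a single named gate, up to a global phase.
H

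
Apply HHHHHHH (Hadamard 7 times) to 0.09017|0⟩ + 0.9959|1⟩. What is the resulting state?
0.768|0⟩ - 0.6404|1⟩

H² = I, so H^7 = H: a single Hadamard. With (a, b) = (0.09017, 0.9959), H gives ((a + b)/√2, (a − b)/√2) = (0.768, -0.6404).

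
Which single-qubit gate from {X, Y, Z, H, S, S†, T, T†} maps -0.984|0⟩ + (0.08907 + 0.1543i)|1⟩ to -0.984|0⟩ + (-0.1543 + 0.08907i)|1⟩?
S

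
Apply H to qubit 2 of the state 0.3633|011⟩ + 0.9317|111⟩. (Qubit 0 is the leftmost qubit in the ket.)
0.2569|010⟩ - 0.2569|011⟩ + 0.6588|110⟩ - 0.6588|111⟩

H on qubit 2 mixes each pair of kets that differ only in qubit 2: amplitudes (a, b) of (|…0…⟩, |…1…⟩) become ((a + b)/√2, (a − b)/√2). Kets absent from the input have amplitude 0.
(|010⟩, |011⟩): (a, b) = (0, 0.3633) → (0.2569, -0.2569)
(|110⟩, |111⟩): (a, b) = (0, 0.9317) → (0.6588, -0.6588)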